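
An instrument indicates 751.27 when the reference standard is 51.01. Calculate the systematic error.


Systematic error = measured - true
= 751.27 - 51.01
= 700.2600

700.2600


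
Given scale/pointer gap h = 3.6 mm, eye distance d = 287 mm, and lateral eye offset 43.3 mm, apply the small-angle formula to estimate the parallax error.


error = h * offset / d
= 3.6 * 43.3 / 287
= 0.5431

0.5431


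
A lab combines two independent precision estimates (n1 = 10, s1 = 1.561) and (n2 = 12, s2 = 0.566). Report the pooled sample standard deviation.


s_p = sqrt(((n1-1)*s1^2 + (n2-1)*s2^2) / (n1+n2-2))
numerator = (10-1)*1.561^2 + (12-1)*0.566^2 = 21.930489 + 3.523916 = 25.454405
denominator = 10 + 12 - 2 = 20
s_p^2 = 25.454405 / 20 = 1.2727203
s_p = sqrt(1.2727203) = 1.1281

1.1281


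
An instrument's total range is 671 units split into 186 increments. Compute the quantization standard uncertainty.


resolution = range / divisions
resolution = 671 / 186 = 3.6075269
u_res = resolution / (2*sqrt(3))
u_res = 3.6075269 / 3.4641016
u_res = 1.0414

1.0414


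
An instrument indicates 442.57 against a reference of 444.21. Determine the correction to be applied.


Correction = standard - reading
= 444.21 - 442.57
= 1.6400

1.6400


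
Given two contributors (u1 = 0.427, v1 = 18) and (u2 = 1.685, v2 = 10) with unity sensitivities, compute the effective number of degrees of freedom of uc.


uc = sqrt(u1^2 + u2^2) = sqrt(0.427^2 + 1.685^2) = 1.7382618
v_eff = uc^4 / (u1^4/v1 + u2^4/v2)
= 1.7382618^4 / (0.427^4/18 + 1.685^4/10)
= 9.1297891 / 0.80796674
v_eff = 11.2997

11.2997


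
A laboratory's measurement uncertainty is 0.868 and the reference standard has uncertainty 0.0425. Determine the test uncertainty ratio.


TUR = u_lab / u_ref
= 0.868 / 0.0425
= 20.4235

20.4235


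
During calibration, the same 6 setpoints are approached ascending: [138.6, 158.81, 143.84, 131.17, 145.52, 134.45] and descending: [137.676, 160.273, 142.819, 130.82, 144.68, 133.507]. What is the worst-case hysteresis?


|138.6 - 137.676| = 0.9240
|158.81 - 160.273| = 1.4630
|143.84 - 142.819| = 1.0210
|131.17 - 130.82| = 0.3500
|145.52 - 144.68| = 0.8400
|134.45 - 133.507| = 0.9430
hysteresis = max(diffs) = 1.4630

1.4630


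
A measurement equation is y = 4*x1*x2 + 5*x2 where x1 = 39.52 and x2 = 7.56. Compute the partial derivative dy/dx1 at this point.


y = 4*x1*x2 + 5*x2
dy/dx1 = 4*x2
Evaluate at x2 = 7.56: c1 = 4 * 7.56
c1 = 30.2400

30.2400


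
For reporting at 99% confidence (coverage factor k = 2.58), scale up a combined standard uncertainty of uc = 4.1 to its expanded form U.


U = k * uc
U = 2.58 * 4.1
U = 10.5780

10.5780


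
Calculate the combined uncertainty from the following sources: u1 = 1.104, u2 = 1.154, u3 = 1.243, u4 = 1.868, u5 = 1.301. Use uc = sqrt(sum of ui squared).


uc = sqrt(1.104^2 + 1.154^2 + 1.243^2 + 1.868^2 + 1.301^2)
uc = sqrt(9.277606)
uc = 3.0459

3.0459


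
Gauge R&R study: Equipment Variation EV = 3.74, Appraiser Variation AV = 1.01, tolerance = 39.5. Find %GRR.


GRR = sqrt(EV^2 + AV^2) = sqrt(3.74^2 + 1.01^2) = 3.8739773
%GRR = GRR / tol * 100 = 3.8739773 / 39.5 * 100
%GRR = 9.8075

9.8075


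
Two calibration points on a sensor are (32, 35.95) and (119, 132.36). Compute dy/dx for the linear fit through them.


slope = (y2 - y1) / (x2 - x1)
= (132.36 - 35.95) / (119 - 32)
= 96.4100 / 87
= 1.1082

1.1082


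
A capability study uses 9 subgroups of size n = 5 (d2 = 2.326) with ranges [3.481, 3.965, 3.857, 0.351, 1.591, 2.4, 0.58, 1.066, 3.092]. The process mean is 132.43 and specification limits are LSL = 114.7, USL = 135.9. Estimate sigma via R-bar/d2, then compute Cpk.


R_bar = (3.481 + 3.965 + 3.857 + 0.351 + 1.591 + 2.4 + 0.58 + 1.066 + 3.092) / 9 = 2.2647778
sigma = R_bar / d2 = 2.2647778 / 2.326 = 0.97367919
Cp = (USL - LSL)/(6*sigma) = (135.9 - 114.7)/(6*0.97367919) = 3.6288
Cpu = (135.9 - 132.43)/(3*0.97367919) = 1.1879
Cpl = (132.43 - 114.7)/(3*0.97367919) = 6.0698
Cpk = min(Cpu, Cpl) = 1.1879

1.1879


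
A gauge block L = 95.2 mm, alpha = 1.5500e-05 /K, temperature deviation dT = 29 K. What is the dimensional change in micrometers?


dL = L * alpha * dT
= 95.2 * 1.5500e-05 * 29
= 0.0427924 mm
dL_um = 0.0427924 * 1000 = 42.7924 um

42.7924


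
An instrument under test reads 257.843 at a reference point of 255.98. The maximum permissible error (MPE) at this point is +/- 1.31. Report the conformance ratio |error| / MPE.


e = indication - reference = 257.843 - 255.98 = 1.8630
|e| = 1.8630
ratio = |e| / MPE = 1.8630 / 1.31
ratio = 1.4221

1.4221


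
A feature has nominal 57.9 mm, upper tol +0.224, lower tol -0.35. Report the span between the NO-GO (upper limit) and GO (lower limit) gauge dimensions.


GO = nominal - lower_tol (smallest hole = maximum material condition)
GO = 57.9 - 0.35 = 57.55
NO-GO = nominal + upper_tol (largest hole = least material condition)
NO-GO = 57.9 + 0.224 = 58.124
spread = NO-GO - GO = 58.124 - 57.55 = 0.5740

0.5740


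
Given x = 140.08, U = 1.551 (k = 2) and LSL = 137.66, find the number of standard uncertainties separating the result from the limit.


u = U / k = 1.551 / 2 = 0.7755
margin = |LSL - x| = |137.66 - 140.08| = 2.42
z = margin / u = 2.42 / 0.7755
z = 3.1206

3.1206


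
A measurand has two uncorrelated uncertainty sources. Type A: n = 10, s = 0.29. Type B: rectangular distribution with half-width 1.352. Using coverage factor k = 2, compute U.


u_A = s / sqrt(n) = 0.29 / sqrt(10) = 0.091706052
u_B = half_width / sqrt(3) = 1.352 / sqrt(3) = 0.78057756
uc = sqrt(u_A^2 + u_B^2) = sqrt(0.091706052^2 + 0.78057756^2) = 0.78594614
U = k * uc = 2 * 0.78594614
U = 1.5719

1.5719


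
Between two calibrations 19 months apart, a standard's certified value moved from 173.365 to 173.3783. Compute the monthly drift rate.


rate = (v2 - v1) / months
= (173.3783 - 173.365) / 19
= 0.0133 / 19
= 7.0000e-04

7.0000e-04


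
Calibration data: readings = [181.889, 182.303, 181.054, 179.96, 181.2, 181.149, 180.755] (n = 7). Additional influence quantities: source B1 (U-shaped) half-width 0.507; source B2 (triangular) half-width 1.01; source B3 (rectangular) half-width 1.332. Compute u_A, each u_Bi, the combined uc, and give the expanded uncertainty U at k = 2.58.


mean = (181.889 + 182.303 + 181.054 + 179.96 + 181.2 + 181.149 + 180.755) / 7 = 181.1871429
s = sqrt(sum((x - mean)^2)/(n-1)) = 0.75825621
u_A = s / sqrt(n) = 0.75825621 / sqrt(7) = 0.28659391
u_B1 = 0.507 / sqrt(2) = 0.35850314
u_B2 = 1.01 / sqrt(6) = 0.41233077
u_B3 = 1.332 / sqrt(3) = 0.76903056
uc = sqrt(0.28659391^2 + 0.35850314^2 + 0.41233077^2 + 0.76903056^2) = 0.98594383
U = k * uc = 2.58 * 0.98594383
U = 2.5437

2.5437


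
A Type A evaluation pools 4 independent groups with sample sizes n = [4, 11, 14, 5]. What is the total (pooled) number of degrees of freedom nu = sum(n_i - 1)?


nu = sum_i (n_i - 1)
nu = ((4 - 1) + (11 - 1) + (14 - 1) + (5 - 1))
nu = 3 + 10 + 13 + 4
nu = 30

30


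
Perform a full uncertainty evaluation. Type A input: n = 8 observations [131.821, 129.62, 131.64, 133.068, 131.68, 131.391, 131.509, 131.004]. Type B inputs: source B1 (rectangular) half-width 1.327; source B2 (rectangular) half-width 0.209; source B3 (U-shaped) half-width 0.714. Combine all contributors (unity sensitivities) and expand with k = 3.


mean = (131.821 + 129.62 + 131.64 + 133.068 + 131.68 + 131.391 + 131.509 + 131.004) / 8 = 131.466625
s = sqrt(sum((x - mean)^2)/(n-1)) = 0.95596861
u_A = s / sqrt(n) = 0.95596861 / sqrt(8) = 0.33798594
u_B1 = 1.327 / sqrt(3) = 0.76614381
u_B2 = 0.209 / sqrt(3) = 0.12066621
u_B3 = 0.714 / sqrt(2) = 0.50487424
uc = sqrt(0.33798594^2 + 0.76614381^2 + 0.12066621^2 + 0.50487424^2) = 0.98522544
U = k * uc = 3 * 0.98522544
U = 2.9557

2.9557


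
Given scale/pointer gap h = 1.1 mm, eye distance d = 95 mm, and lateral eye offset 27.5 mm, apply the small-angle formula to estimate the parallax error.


error = h * offset / d
= 1.1 * 27.5 / 95
= 0.3184

0.3184


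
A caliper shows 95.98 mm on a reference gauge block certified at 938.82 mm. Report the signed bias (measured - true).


Systematic error = measured - true
= 95.98 - 938.82
= -842.8400

-842.8400


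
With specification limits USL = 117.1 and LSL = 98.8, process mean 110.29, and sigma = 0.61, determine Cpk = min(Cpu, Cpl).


Cpu = (USL - mean) / (3*sigma) = (117.1 - 110.29) / (3*0.61) = 3.7213
Cpl = (mean - LSL) / (3*sigma) = (110.29 - 98.8) / (3*0.61) = 6.2787
Cpk = min(Cpu, Cpl) = 3.7213

3.7213


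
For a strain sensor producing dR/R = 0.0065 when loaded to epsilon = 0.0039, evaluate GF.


GF = (dR/R) / epsilon
= 0.0065 / 0.0039
= 1.6667

1.6667


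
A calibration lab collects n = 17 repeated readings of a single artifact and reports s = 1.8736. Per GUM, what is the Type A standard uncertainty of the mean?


u_A = s / sqrt(n)
u_A = 1.8736 / sqrt(17)
u_A = 1.8736 / 4.1231056
u_A = 0.4544

0.4544


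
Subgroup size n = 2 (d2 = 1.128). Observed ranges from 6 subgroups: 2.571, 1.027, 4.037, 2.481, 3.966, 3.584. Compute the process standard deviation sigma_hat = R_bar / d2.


R_bar = (2.571 + 1.027 + 4.037 + 2.481 + 3.966 + 3.584) / 6
R_bar = 17.666 / 6 = 2.9443333
sigma_hat = R_bar / d2 = 2.9443333 / 1.128 = 2.6102

2.6102


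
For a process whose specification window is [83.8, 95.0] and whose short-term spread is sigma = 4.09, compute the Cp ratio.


Cp = (USL - LSL) / (6 * sigma)
= (95.0 - 83.8) / (6 * 4.09)
= 11.2000 / 24.5400
= 0.4564

0.4564


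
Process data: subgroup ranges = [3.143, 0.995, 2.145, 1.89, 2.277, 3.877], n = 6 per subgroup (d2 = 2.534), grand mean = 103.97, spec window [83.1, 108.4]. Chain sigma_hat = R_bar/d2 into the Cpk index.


R_bar = (3.143 + 0.995 + 2.145 + 1.89 + 2.277 + 3.877) / 6 = 2.3878333
sigma = R_bar / d2 = 2.3878333 / 2.534 = 0.9423178
Cp = (USL - LSL)/(6*sigma) = (108.4 - 83.1)/(6*0.9423178) = 4.4748
Cpu = (108.4 - 103.97)/(3*0.9423178) = 1.5671
Cpl = (103.97 - 83.1)/(3*0.9423178) = 7.3825
Cpk = min(Cpu, Cpl) = 1.5671

1.5671


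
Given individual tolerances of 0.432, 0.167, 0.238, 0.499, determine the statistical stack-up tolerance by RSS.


RSS = sqrt(0.432^2 + 0.167^2 + 0.238^2 + 0.499^2)
= sqrt(0.520158)
= 0.7212

0.7212


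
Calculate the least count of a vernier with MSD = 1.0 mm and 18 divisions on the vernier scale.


LC = MSD / n_div
= 1.0 / 18
= 0.0556

0.0556


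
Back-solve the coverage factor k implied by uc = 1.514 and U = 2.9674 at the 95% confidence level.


k = U / uc
k = 2.9674 / 1.514
k = 1.96

1.96


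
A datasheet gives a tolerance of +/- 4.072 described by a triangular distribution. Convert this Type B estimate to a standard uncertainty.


u_B = half_width / sqrt(6)
u_B = 4.072 / 2.4494897
u_B = 1.6624

1.6624


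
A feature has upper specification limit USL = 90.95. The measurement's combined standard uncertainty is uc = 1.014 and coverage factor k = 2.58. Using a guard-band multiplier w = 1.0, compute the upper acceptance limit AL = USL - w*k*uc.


U = k * uc = 2.58 * 1.014 = 2.61612
guard band g = w * U = 1.0 * 2.61612 = 2.61612
AL = USL - g = 90.95 - 2.61612
AL = 88.3339

88.3339


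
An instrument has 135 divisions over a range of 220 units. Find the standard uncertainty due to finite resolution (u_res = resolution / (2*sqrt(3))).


resolution = range / divisions
resolution = 220 / 135 = 1.6296296
u_res = resolution / (2*sqrt(3))
u_res = 1.6296296 / 3.4641016
u_res = 0.4704

0.4704


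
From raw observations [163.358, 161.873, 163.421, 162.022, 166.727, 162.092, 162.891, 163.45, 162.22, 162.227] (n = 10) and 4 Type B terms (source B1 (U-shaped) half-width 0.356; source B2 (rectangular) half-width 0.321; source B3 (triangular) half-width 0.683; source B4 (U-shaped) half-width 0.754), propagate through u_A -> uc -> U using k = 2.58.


mean = (163.358 + 161.873 + 163.421 + 162.022 + 166.727 + 162.092 + 162.891 + 163.45 + 162.22 + 162.227) / 10 = 163.0281
s = sqrt(sum((x - mean)^2)/(n-1)) = 1.4398852
u_A = s / sqrt(n) = 1.4398852 / sqrt(10) = 0.45533168
u_B1 = 0.356 / sqrt(2) = 0.25173001
u_B2 = 0.321 / sqrt(3) = 0.18532944
u_B3 = 0.683 / sqrt(6) = 0.27883358
u_B4 = 0.754 / sqrt(2) = 0.53315851
uc = sqrt(0.45533168^2 + 0.25173001^2 + 0.18532944^2 + 0.27883358^2 + 0.53315851^2) = 0.81673013
U = k * uc = 2.58 * 0.81673013
U = 2.1072

2.1072


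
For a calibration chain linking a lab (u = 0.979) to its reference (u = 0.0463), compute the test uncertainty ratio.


TUR = u_lab / u_ref
= 0.979 / 0.0463
= 21.1447

21.1447


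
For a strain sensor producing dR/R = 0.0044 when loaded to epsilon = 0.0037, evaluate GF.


GF = (dR/R) / epsilon
= 0.0044 / 0.0037
= 1.1892

1.1892


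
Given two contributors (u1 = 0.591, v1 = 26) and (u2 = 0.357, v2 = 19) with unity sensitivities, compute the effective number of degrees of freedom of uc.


uc = sqrt(u1^2 + u2^2) = sqrt(0.591^2 + 0.357^2) = 0.69045637
v_eff = uc^4 / (u1^4/v1 + u2^4/v2)
= 0.69045637^4 / (0.591^4/26 + 0.357^4/19)
= 0.22727149 / 0.0055471084
v_eff = 40.9712

40.9712


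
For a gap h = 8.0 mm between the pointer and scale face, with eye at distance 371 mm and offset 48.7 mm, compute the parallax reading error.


error = h * offset / d
= 8.0 * 48.7 / 371
= 1.0501

1.0501


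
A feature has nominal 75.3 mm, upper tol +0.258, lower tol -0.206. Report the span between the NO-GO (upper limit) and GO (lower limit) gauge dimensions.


GO = nominal - lower_tol (smallest hole = maximum material condition)
GO = 75.3 - 0.206 = 75.094
NO-GO = nominal + upper_tol (largest hole = least material condition)
NO-GO = 75.3 + 0.258 = 75.558
spread = NO-GO - GO = 75.558 - 75.094 = 0.4640

0.4640


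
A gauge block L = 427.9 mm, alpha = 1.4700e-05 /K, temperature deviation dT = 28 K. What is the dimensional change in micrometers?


dL = L * alpha * dT
= 427.9 * 1.4700e-05 * 28
= 0.1761236 mm
dL_um = 0.1761236 * 1000 = 176.1236 um

176.1236


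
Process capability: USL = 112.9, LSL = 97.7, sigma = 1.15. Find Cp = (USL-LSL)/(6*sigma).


Cp = (USL - LSL) / (6 * sigma)
= (112.9 - 97.7) / (6 * 1.15)
= 15.2000 / 6.9000
= 2.2029

2.2029


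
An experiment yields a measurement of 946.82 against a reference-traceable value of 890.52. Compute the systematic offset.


Systematic error = measured - true
= 946.82 - 890.52
= 56.3000

56.3000


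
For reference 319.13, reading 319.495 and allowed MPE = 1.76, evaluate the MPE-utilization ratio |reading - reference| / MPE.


e = indication - reference = 319.495 - 319.13 = 0.3650
|e| = 0.3650
ratio = |e| / MPE = 0.3650 / 1.76
ratio = 0.2074

0.2074


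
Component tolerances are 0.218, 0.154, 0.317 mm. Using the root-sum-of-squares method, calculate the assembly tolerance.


RSS = sqrt(0.218^2 + 0.154^2 + 0.317^2)
= sqrt(0.171729)
= 0.4144

0.4144


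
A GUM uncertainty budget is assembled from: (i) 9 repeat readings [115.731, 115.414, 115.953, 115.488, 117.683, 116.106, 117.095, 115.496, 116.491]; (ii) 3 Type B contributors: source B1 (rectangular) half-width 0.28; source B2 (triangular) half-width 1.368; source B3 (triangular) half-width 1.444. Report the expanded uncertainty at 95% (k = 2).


mean = (115.731 + 115.414 + 115.953 + 115.488 + 117.683 + 116.106 + 117.095 + 115.496 + 116.491) / 9 = 116.1618889
s = sqrt(sum((x - mean)^2)/(n-1)) = 0.78915183
u_A = s / sqrt(n) = 0.78915183 / sqrt(9) = 0.26305061
u_B1 = 0.28 / sqrt(3) = 0.16165808
u_B2 = 1.368 / sqrt(6) = 0.55848366
u_B3 = 1.444 / sqrt(6) = 0.58951053
uc = sqrt(0.26305061^2 + 0.16165808^2 + 0.55848366^2 + 0.58951053^2) = 0.86876672
U = k * uc = 2 * 0.86876672
U = 1.7375

1.7375


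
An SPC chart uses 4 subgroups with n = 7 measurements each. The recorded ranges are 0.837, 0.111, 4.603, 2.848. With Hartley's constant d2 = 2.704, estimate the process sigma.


R_bar = (0.837 + 0.111 + 4.603 + 2.848) / 4
R_bar = 8.399 / 4 = 2.09975
sigma_hat = R_bar / d2 = 2.09975 / 2.704 = 0.7765

0.7765


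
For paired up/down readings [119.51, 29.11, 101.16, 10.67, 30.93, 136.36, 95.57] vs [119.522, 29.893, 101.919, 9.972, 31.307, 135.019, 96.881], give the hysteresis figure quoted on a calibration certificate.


|119.51 - 119.522| = 0.0120
|29.11 - 29.893| = 0.7830
|101.16 - 101.919| = 0.7590
|10.67 - 9.972| = 0.6980
|30.93 - 31.307| = 0.3770
|136.36 - 135.019| = 1.3410
|95.57 - 96.881| = 1.3110
hysteresis = max(diffs) = 1.3410

1.3410


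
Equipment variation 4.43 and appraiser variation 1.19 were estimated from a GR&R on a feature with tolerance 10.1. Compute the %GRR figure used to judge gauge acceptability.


GRR = sqrt(EV^2 + AV^2) = sqrt(4.43^2 + 1.19^2) = 4.587047
%GRR = GRR / tol * 100 = 4.587047 / 10.1 * 100
%GRR = 45.4163

45.4163


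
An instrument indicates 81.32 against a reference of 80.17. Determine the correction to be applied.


Correction = standard - reading
= 80.17 - 81.32
= -1.1500

-1.1500


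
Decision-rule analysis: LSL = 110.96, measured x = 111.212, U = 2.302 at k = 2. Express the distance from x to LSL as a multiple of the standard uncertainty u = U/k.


u = U / k = 2.302 / 2 = 1.151
margin = |LSL - x| = |110.96 - 111.212| = 0.252
z = margin / u = 0.252 / 1.151
z = 0.2189

0.2189


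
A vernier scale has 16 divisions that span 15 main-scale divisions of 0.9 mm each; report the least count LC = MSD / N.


LC = MSD / n_div
= 0.9 / 16
= 0.0563

0.0563


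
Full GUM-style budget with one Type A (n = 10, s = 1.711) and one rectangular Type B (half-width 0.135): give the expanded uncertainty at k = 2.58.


u_A = s / sqrt(n) = 1.711 / sqrt(10) = 0.54106571
u_B = half_width / sqrt(3) = 0.135 / sqrt(3) = 0.077942286
uc = sqrt(u_A^2 + u_B^2) = sqrt(0.54106571^2 + 0.077942286^2) = 0.5466508
U = k * uc = 2.58 * 0.5466508
U = 1.4104

1.4104


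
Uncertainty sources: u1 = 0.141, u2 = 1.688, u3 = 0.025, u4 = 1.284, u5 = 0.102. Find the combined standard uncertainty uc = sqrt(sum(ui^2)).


uc = sqrt(0.141^2 + 1.688^2 + 0.025^2 + 1.284^2 + 0.102^2)
uc = sqrt(4.52891)
uc = 2.1281

2.1281


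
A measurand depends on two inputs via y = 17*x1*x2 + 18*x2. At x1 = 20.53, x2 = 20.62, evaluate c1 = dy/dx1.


y = 17*x1*x2 + 18*x2
dy/dx1 = 17*x2
Evaluate at x2 = 20.62: c1 = 17 * 20.62
c1 = 350.5400

350.5400


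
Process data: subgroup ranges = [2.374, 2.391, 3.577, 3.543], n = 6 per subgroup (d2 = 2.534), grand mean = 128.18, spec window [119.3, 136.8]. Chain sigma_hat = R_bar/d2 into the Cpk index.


R_bar = (2.374 + 2.391 + 3.577 + 3.543) / 4 = 2.97125
sigma = R_bar / d2 = 2.97125 / 2.534 = 1.1725533
Cp = (USL - LSL)/(6*sigma) = (136.8 - 119.3)/(6*1.1725533) = 2.4874
Cpu = (136.8 - 128.18)/(3*1.1725533) = 2.4505
Cpl = (128.18 - 119.3)/(3*1.1725533) = 2.5244
Cpk = min(Cpu, Cpl) = 2.4505

2.4505


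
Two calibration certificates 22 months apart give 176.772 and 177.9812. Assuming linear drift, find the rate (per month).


rate = (v2 - v1) / months
= (177.9812 - 176.772) / 22
= 1.2092 / 22
= 0.0550

0.0550


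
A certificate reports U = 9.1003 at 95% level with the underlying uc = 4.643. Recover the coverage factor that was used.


k = U / uc
k = 9.1003 / 4.643
k = 1.96

1.96


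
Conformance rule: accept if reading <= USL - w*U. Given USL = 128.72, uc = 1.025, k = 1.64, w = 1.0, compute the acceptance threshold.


U = k * uc = 1.64 * 1.025 = 1.681
guard band g = w * U = 1.0 * 1.681 = 1.681
AL = USL - g = 128.72 - 1.681
AL = 127.0390

127.0390


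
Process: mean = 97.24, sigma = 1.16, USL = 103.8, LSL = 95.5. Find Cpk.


Cpu = (USL - mean) / (3*sigma) = (103.8 - 97.24) / (3*1.16) = 1.8851
Cpl = (mean - LSL) / (3*sigma) = (97.24 - 95.5) / (3*1.16) = 0.5000
Cpk = min(Cpu, Cpl) = 0.5000

0.5000


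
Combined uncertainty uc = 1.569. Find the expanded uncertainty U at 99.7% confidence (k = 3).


U = k * uc
U = 3 * 1.569
U = 4.7070

4.7070


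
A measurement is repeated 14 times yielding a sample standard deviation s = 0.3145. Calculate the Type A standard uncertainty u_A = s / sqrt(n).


u_A = s / sqrt(n)
u_A = 0.3145 / sqrt(14)
u_A = 0.3145 / 3.7416574
u_A = 0.0841

0.0841


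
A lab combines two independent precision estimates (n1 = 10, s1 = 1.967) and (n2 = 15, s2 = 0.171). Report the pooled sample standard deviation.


s_p = sqrt(((n1-1)*s1^2 + (n2-1)*s2^2) / (n1+n2-2))
numerator = (10-1)*1.967^2 + (15-1)*0.171^2 = 34.821801 + 0.409374 = 35.231175
denominator = 10 + 15 - 2 = 23
s_p^2 = 35.231175 / 23 = 1.5317902
s_p = sqrt(1.5317902) = 1.2377

1.2377


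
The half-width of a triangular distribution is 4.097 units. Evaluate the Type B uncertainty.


u_B = half_width / sqrt(6)
u_B = 4.097 / 2.4494897
u_B = 1.6726

1.6726


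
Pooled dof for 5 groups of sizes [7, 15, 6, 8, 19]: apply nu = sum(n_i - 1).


nu = sum_i (n_i - 1)
nu = ((7 - 1) + (15 - 1) + (6 - 1) + (8 - 1) + (19 - 1))
nu = 6 + 14 + 5 + 7 + 18
nu = 50

50


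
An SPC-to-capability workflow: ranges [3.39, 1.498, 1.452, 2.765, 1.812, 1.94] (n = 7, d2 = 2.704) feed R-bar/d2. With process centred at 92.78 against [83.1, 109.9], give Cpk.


R_bar = (3.39 + 1.498 + 1.452 + 2.765 + 1.812 + 1.94) / 6 = 2.1428333
sigma = R_bar / d2 = 2.1428333 / 2.704 = 0.79246794
Cp = (USL - LSL)/(6*sigma) = (109.9 - 83.1)/(6*0.79246794) = 5.6364
Cpu = (109.9 - 92.78)/(3*0.79246794) = 7.2011
Cpl = (92.78 - 83.1)/(3*0.79246794) = 4.0717
Cpk = min(Cpu, Cpl) = 4.0717

4.0717


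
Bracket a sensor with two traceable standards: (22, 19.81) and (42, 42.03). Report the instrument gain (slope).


slope = (y2 - y1) / (x2 - x1)
= (42.03 - 19.81) / (42 - 22)
= 22.2200 / 20
= 1.1110

1.1110


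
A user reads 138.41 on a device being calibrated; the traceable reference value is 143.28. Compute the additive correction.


Correction = standard - reading
= 143.28 - 138.41
= 4.8700

4.8700


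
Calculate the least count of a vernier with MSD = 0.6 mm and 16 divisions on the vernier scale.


LC = MSD / n_div
= 0.6 / 16
= 0.0375

0.0375


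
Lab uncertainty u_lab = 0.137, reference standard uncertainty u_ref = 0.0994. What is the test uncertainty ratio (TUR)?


TUR = u_lab / u_ref
= 0.137 / 0.0994
= 1.3783

1.3783


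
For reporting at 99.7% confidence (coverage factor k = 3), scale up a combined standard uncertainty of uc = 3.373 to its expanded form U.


U = k * uc
U = 3 * 3.373
U = 10.1190

10.1190


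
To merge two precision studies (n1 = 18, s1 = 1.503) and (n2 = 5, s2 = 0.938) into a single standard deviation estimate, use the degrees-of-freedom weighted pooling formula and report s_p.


s_p = sqrt(((n1-1)*s1^2 + (n2-1)*s2^2) / (n1+n2-2))
numerator = (18-1)*1.503^2 + (5-1)*0.938^2 = 38.403153 + 3.519376 = 41.922529
denominator = 18 + 5 - 2 = 21
s_p^2 = 41.922529 / 21 = 1.9963109
s_p = sqrt(1.9963109) = 1.4129

1.4129


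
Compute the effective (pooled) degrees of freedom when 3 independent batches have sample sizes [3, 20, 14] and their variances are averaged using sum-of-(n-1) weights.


nu = sum_i (n_i - 1)
nu = ((3 - 1) + (20 - 1) + (14 - 1))
nu = 2 + 19 + 13
nu = 34

34


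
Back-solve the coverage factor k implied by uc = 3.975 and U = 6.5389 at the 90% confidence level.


k = U / uc
k = 6.5389 / 3.975
k = 1.645

1.645


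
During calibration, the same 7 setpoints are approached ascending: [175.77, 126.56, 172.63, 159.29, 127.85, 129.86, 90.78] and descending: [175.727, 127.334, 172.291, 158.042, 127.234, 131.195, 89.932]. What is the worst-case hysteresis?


|175.77 - 175.727| = 0.0430
|126.56 - 127.334| = 0.7740
|172.63 - 172.291| = 0.3390
|159.29 - 158.042| = 1.2480
|127.85 - 127.234| = 0.6160
|129.86 - 131.195| = 1.3350
|90.78 - 89.932| = 0.8480
hysteresis = max(diffs) = 1.3350

1.3350


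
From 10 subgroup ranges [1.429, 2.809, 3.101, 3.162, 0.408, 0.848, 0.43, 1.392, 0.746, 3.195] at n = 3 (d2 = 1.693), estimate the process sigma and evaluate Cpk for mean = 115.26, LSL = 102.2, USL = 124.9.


R_bar = (1.429 + 2.809 + 3.101 + 3.162 + 0.408 + 0.848 + 0.43 + 1.392 + 0.746 + 3.195) / 10 = 1.752
sigma = R_bar / d2 = 1.752 / 1.693 = 1.0348494
Cp = (USL - LSL)/(6*sigma) = (124.9 - 102.2)/(6*1.0348494) = 3.6559
Cpu = (124.9 - 115.26)/(3*1.0348494) = 3.1051
Cpl = (115.26 - 102.2)/(3*1.0348494) = 4.2067
Cpk = min(Cpu, Cpl) = 3.1051

3.1051


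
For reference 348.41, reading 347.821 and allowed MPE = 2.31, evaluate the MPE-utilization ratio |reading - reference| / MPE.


e = indication - reference = 347.821 - 348.41 = -0.5890
|e| = 0.5890
ratio = |e| / MPE = 0.5890 / 2.31
ratio = 0.2550

0.2550


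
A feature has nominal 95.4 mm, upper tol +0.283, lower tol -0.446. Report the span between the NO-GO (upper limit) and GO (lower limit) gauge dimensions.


GO = nominal - lower_tol (smallest hole = maximum material condition)
GO = 95.4 - 0.446 = 94.954
NO-GO = nominal + upper_tol (largest hole = least material condition)
NO-GO = 95.4 + 0.283 = 95.683
spread = NO-GO - GO = 95.683 - 94.954 = 0.7290

0.7290


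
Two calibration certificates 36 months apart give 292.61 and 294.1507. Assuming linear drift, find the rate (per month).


rate = (v2 - v1) / months
= (294.1507 - 292.61) / 36
= 1.5407 / 36
= 0.0428

0.0428


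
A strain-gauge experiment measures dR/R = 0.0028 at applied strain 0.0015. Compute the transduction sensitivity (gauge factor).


GF = (dR/R) / epsilon
= 0.0028 / 0.0015
= 1.8667

1.8667


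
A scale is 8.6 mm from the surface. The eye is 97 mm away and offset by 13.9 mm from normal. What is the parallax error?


error = h * offset / d
= 8.6 * 13.9 / 97
= 1.2324

1.2324


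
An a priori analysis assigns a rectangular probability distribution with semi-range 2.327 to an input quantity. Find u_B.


u_B = half_width / sqrt(3)
u_B = 2.327 / 1.7320508
u_B = 1.3435

1.3435


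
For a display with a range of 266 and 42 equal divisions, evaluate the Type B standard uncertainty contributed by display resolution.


resolution = range / divisions
resolution = 266 / 42 = 6.3333333
u_res = resolution / (2*sqrt(3))
u_res = 6.3333333 / 3.4641016
u_res = 1.8283

1.8283


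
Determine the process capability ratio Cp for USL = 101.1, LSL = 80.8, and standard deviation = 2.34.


Cp = (USL - LSL) / (6 * sigma)
= (101.1 - 80.8) / (6 * 2.34)
= 20.3000 / 14.0400
= 1.4459

1.4459


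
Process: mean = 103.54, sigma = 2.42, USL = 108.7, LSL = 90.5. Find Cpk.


Cpu = (USL - mean) / (3*sigma) = (108.7 - 103.54) / (3*2.42) = 0.7107
Cpl = (mean - LSL) / (3*sigma) = (103.54 - 90.5) / (3*2.42) = 1.7961
Cpk = min(Cpu, Cpl) = 0.7107

0.7107


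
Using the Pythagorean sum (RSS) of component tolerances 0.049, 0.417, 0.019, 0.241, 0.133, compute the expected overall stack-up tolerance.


RSS = sqrt(0.049^2 + 0.417^2 + 0.019^2 + 0.241^2 + 0.133^2)
= sqrt(0.252421)
= 0.5024

0.5024


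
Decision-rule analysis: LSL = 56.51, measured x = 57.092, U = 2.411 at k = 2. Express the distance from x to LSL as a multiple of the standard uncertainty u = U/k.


u = U / k = 2.411 / 2 = 1.2055
margin = |LSL - x| = |56.51 - 57.092| = 0.582
z = margin / u = 0.582 / 1.2055
z = 0.4828

0.4828


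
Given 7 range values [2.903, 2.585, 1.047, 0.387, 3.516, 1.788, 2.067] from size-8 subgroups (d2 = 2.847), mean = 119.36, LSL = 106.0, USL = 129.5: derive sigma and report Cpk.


R_bar = (2.903 + 2.585 + 1.047 + 0.387 + 3.516 + 1.788 + 2.067) / 7 = 2.0418571
sigma = R_bar / d2 = 2.0418571 / 2.847 = 0.71719603
Cp = (USL - LSL)/(6*sigma) = (129.5 - 106.0)/(6*0.71719603) = 5.4611
Cpu = (129.5 - 119.36)/(3*0.71719603) = 4.7128
Cpl = (119.36 - 106.0)/(3*0.71719603) = 6.2094
Cpk = min(Cpu, Cpl) = 4.7128

4.7128


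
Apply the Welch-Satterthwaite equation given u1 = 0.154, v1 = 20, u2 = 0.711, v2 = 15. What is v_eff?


uc = sqrt(u1^2 + u2^2) = sqrt(0.154^2 + 0.711^2) = 0.72748677
v_eff = uc^4 / (u1^4/v1 + u2^4/v2)
= 0.72748677^4 / (0.154^4/20 + 0.711^4/15)
= 0.2800918 / 0.017064888
v_eff = 16.4133

16.4133


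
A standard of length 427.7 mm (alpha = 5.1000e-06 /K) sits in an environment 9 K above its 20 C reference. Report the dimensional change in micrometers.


dL = L * alpha * dT
= 427.7 * 5.1000e-06 * 9
= 0.0196314 mm
dL_um = 0.0196314 * 1000 = 19.6314 um

19.6314


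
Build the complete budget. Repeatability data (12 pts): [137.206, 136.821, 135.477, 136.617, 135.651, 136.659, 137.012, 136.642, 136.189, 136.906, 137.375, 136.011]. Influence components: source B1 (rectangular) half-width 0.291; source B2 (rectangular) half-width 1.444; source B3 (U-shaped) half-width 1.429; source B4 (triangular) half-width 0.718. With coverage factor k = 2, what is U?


mean = (137.206 + 136.821 + 135.477 + 136.617 + 135.651 + 136.659 + 137.012 + 136.642 + 136.189 + 136.906 + 137.375 + 136.011) / 12 = 136.5471667
s = sqrt(sum((x - mean)^2)/(n-1)) = 0.5976995
u_A = s / sqrt(n) = 0.5976995 / sqrt(12) = 0.17254098
u_B1 = 0.291 / sqrt(3) = 0.16800893
u_B2 = 1.444 / sqrt(3) = 0.83369379
u_B3 = 1.429 / sqrt(2) = 1.0104556
u_B4 = 0.718 / sqrt(6) = 0.29312227
uc = sqrt(0.17254098^2 + 0.16800893^2 + 0.83369379^2 + 1.0104556^2 + 0.29312227^2) = 1.3638123
U = k * uc = 2 * 1.3638123
U = 2.7276

2.7276


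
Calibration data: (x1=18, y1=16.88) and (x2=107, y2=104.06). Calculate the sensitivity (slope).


slope = (y2 - y1) / (x2 - x1)
= (104.06 - 16.88) / (107 - 18)
= 87.1800 / 89
= 0.9796

0.9796


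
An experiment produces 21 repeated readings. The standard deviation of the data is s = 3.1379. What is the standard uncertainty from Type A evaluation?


u_A = s / sqrt(n)
u_A = 3.1379 / sqrt(21)
u_A = 3.1379 / 4.5825757
u_A = 0.6847

0.6847


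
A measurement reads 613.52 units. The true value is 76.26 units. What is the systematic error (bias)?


Systematic error = measured - true
= 613.52 - 76.26
= 537.2600

537.2600


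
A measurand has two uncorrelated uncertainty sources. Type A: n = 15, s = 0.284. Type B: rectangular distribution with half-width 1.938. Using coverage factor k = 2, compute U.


u_A = s / sqrt(n) = 0.284 / sqrt(15) = 0.073328485
u_B = half_width / sqrt(3) = 1.938 / sqrt(3) = 1.1189048
uc = sqrt(u_A^2 + u_B^2) = sqrt(0.073328485^2 + 1.1189048^2) = 1.1213051
U = k * uc = 2 * 1.1213051
U = 2.2426

2.2426


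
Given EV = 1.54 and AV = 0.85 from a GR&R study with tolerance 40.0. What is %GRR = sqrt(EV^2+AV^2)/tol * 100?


GRR = sqrt(EV^2 + AV^2) = sqrt(1.54^2 + 0.85^2) = 1.7590054
%GRR = GRR / tol * 100 = 1.7590054 / 40.0 * 100
%GRR = 4.3975

4.3975


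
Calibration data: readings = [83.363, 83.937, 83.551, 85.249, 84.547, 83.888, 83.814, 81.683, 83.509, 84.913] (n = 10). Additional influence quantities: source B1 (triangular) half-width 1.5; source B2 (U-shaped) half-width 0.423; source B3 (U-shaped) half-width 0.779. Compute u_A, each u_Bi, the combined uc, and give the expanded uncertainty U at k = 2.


mean = (83.363 + 83.937 + 83.551 + 85.249 + 84.547 + 83.888 + 83.814 + 81.683 + 83.509 + 84.913) / 10 = 83.8454
s = sqrt(sum((x - mean)^2)/(n-1)) = 0.98442405
u_A = s / sqrt(n) = 0.98442405 / sqrt(10) = 0.31130222
u_B1 = 1.5 / sqrt(6) = 0.61237244
u_B2 = 0.423 / sqrt(2) = 0.29910617
u_B3 = 0.779 / sqrt(2) = 0.55083618
uc = sqrt(0.31130222^2 + 0.61237244^2 + 0.29910617^2 + 0.55083618^2) = 0.92994305
U = k * uc = 2 * 0.92994305
U = 1.8599

1.8599


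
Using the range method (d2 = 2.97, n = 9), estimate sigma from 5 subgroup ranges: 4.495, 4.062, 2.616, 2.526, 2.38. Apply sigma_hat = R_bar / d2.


R_bar = (4.495 + 4.062 + 2.616 + 2.526 + 2.38) / 5
R_bar = 16.079 / 5 = 3.2158
sigma_hat = R_bar / d2 = 3.2158 / 2.97 = 1.0828

1.0828


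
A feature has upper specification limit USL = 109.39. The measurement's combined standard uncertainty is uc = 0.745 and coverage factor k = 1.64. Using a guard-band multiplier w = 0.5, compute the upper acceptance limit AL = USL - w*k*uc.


U = k * uc = 1.64 * 0.745 = 1.2218
guard band g = w * U = 0.5 * 1.2218 = 0.6109
AL = USL - g = 109.39 - 0.6109
AL = 108.7791

108.7791


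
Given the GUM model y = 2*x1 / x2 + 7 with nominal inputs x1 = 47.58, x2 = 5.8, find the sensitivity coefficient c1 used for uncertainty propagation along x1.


y = 2*x1 / x2 + 7
dy/dx1 = 2/x2
Evaluate at x2 = 5.8: c1 = 2 / 5.8
c1 = 0.3448

0.3448


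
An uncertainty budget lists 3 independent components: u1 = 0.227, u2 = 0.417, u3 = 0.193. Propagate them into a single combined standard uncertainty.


uc = sqrt(0.227^2 + 0.417^2 + 0.193^2)
uc = sqrt(0.262667)
uc = 0.5125

0.5125


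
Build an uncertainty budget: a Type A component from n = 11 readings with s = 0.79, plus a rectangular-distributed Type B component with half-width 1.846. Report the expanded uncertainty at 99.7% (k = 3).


u_A = s / sqrt(n) = 0.79 / sqrt(11) = 0.23819396
u_B = half_width / sqrt(3) = 1.846 / sqrt(3) = 1.0657886
uc = sqrt(u_A^2 + u_B^2) = sqrt(0.23819396^2 + 1.0657886^2) = 1.0920814
U = k * uc = 3 * 1.0920814
U = 3.2762

3.2762


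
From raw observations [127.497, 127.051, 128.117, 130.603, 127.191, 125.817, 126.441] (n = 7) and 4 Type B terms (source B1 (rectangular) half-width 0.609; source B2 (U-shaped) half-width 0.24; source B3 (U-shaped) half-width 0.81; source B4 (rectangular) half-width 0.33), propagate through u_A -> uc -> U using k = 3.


mean = (127.497 + 127.051 + 128.117 + 130.603 + 127.191 + 125.817 + 126.441) / 7 = 127.531
s = sqrt(sum((x - mean)^2)/(n-1)) = 1.5412999
u_A = s / sqrt(n) = 1.5412999 / sqrt(7) = 0.5825566
u_B1 = 0.609 / sqrt(3) = 0.35160631
u_B2 = 0.24 / sqrt(2) = 0.16970563
u_B3 = 0.81 / sqrt(2) = 0.57275649
u_B4 = 0.33 / sqrt(3) = 0.19052559
uc = sqrt(0.5825566^2 + 0.35160631^2 + 0.16970563^2 + 0.57275649^2 + 0.19052559^2) = 0.9252833
U = k * uc = 3 * 0.9252833
U = 2.7758

2.7758


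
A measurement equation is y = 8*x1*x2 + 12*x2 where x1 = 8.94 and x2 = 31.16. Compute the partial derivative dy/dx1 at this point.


y = 8*x1*x2 + 12*x2
dy/dx1 = 8*x2
Evaluate at x2 = 31.16: c1 = 8 * 31.16
c1 = 249.2800

249.2800


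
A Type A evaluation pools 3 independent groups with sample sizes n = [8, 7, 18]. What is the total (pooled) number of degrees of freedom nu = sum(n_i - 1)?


nu = sum_i (n_i - 1)
nu = ((8 - 1) + (7 - 1) + (18 - 1))
nu = 7 + 6 + 17
nu = 30

30


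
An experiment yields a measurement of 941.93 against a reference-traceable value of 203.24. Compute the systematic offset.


Systematic error = measured - true
= 941.93 - 203.24
= 738.6900

738.6900


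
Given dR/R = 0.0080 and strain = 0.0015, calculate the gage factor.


GF = (dR/R) / epsilon
= 0.0080 / 0.0015
= 5.3333

5.3333


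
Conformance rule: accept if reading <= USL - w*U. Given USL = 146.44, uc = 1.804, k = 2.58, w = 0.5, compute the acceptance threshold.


U = k * uc = 2.58 * 1.804 = 4.65432
guard band g = w * U = 0.5 * 4.65432 = 2.32716
AL = USL - g = 146.44 - 2.32716
AL = 144.1128

144.1128


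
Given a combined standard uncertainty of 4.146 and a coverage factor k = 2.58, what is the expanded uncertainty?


U = k * uc
U = 2.58 * 4.146
U = 10.6967

10.6967


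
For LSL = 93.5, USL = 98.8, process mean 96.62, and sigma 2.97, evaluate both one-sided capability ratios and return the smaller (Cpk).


Cpu = (USL - mean) / (3*sigma) = (98.8 - 96.62) / (3*2.97) = 0.2447
Cpl = (mean - LSL) / (3*sigma) = (96.62 - 93.5) / (3*2.97) = 0.3502
Cpk = min(Cpu, Cpl) = 0.2447

0.2447


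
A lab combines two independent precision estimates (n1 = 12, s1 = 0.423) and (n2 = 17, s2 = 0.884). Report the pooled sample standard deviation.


s_p = sqrt(((n1-1)*s1^2 + (n2-1)*s2^2) / (n1+n2-2))
numerator = (12-1)*0.423^2 + (17-1)*0.884^2 = 1.968219 + 12.503296 = 14.471515
denominator = 12 + 17 - 2 = 27
s_p^2 = 14.471515 / 27 = 0.53598204
s_p = sqrt(0.53598204) = 0.7321

0.7321


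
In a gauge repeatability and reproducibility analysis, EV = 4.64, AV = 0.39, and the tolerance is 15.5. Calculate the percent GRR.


GRR = sqrt(EV^2 + AV^2) = sqrt(4.64^2 + 0.39^2) = 4.6563612
%GRR = GRR / tol * 100 = 4.6563612 / 15.5 * 100
%GRR = 30.0410

30.0410


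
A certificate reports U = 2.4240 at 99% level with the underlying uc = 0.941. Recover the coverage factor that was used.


k = U / uc
k = 2.4240 / 0.941
k = 2.576

2.576


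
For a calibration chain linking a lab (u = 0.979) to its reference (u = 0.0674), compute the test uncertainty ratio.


TUR = u_lab / u_ref
= 0.979 / 0.0674
= 14.5252

14.5252


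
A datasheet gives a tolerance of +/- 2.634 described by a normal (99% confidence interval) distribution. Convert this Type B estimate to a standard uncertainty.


u_B = half_width / 2.576
u_B = 2.634 / 2.576
u_B = 1.0225

1.0225


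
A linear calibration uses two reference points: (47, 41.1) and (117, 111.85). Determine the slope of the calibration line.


slope = (y2 - y1) / (x2 - x1)
= (111.85 - 41.1) / (117 - 47)
= 70.7500 / 70
= 1.0107

1.0107


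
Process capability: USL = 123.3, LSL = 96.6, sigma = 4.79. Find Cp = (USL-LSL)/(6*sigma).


Cp = (USL - LSL) / (6 * sigma)
= (123.3 - 96.6) / (6 * 4.79)
= 26.7000 / 28.7400
= 0.9290

0.9290


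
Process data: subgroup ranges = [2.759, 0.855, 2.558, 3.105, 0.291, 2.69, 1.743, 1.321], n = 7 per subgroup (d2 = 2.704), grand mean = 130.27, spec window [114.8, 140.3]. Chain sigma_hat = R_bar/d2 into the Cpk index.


R_bar = (2.759 + 0.855 + 2.558 + 3.105 + 0.291 + 2.69 + 1.743 + 1.321) / 8 = 1.91525
sigma = R_bar / d2 = 1.91525 / 2.704 = 0.70830251
Cp = (USL - LSL)/(6*sigma) = (140.3 - 114.8)/(6*0.70830251) = 6.0003
Cpu = (140.3 - 130.27)/(3*0.70830251) = 4.7202
Cpl = (130.27 - 114.8)/(3*0.70830251) = 7.2803
Cpk = min(Cpu, Cpl) = 4.7202

4.7202


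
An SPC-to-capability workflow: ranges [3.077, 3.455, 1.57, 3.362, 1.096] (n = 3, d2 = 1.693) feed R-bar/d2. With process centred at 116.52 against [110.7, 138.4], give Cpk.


R_bar = (3.077 + 3.455 + 1.57 + 3.362 + 1.096) / 5 = 2.512
sigma = R_bar / d2 = 2.512 / 1.693 = 1.4837566
Cp = (USL - LSL)/(6*sigma) = (138.4 - 110.7)/(6*1.4837566) = 3.1115
Cpu = (138.4 - 116.52)/(3*1.4837566) = 4.9155
Cpl = (116.52 - 110.7)/(3*1.4837566) = 1.3075
Cpk = min(Cpu, Cpl) = 1.3075

1.3075


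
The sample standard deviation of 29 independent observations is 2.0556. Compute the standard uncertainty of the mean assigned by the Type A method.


u_A = s / sqrt(n)
u_A = 2.0556 / sqrt(29)
u_A = 2.0556 / 5.3851648
u_A = 0.3817

0.3817


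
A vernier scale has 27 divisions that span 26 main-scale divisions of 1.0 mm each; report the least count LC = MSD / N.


LC = MSD / n_div
= 1.0 / 27
= 0.0370

0.0370


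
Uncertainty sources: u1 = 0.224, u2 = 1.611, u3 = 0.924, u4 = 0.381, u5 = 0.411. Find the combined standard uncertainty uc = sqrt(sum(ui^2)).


uc = sqrt(0.224^2 + 1.611^2 + 0.924^2 + 0.381^2 + 0.411^2)
uc = sqrt(3.813355)
uc = 1.9528

1.9528


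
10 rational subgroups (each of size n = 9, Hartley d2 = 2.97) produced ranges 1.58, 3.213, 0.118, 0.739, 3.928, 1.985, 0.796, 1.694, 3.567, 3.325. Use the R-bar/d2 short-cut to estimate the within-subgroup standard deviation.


R_bar = (1.58 + 3.213 + 0.118 + 0.739 + 3.928 + 1.985 + 0.796 + 1.694 + 3.567 + 3.325) / 10
R_bar = 20.945 / 10 = 2.0945
sigma_hat = R_bar / d2 = 2.0945 / 2.97 = 0.7052

0.7052


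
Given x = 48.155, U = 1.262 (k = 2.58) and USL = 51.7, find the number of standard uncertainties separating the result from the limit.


u = U / k = 1.262 / 2.58 = 0.48914729
margin = |USL - x| = |51.7 - 48.155| = 3.545
z = margin / u = 3.545 / 0.48914729
z = 7.2473

7.2473


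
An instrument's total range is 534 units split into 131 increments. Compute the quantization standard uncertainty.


resolution = range / divisions
resolution = 534 / 131 = 4.0763359
u_res = resolution / (2*sqrt(3))
u_res = 4.0763359 / 3.4641016
u_res = 1.1767

1.1767


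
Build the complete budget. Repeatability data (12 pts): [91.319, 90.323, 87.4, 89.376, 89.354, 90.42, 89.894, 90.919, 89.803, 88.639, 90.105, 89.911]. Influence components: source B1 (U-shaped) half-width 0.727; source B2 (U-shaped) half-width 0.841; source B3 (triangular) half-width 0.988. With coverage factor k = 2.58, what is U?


mean = (91.319 + 90.323 + 87.4 + 89.376 + 89.354 + 90.42 + 89.894 + 90.919 + 89.803 + 88.639 + 90.105 + 89.911) / 12 = 89.78858333
s = sqrt(sum((x - mean)^2)/(n-1)) = 1.0364577
u_A = s / sqrt(n) = 1.0364577 / sqrt(12) = 0.29919957
u_B1 = 0.727 / sqrt(2) = 0.51406663
u_B2 = 0.841 / sqrt(2) = 0.5946768
u_B3 = 0.988 / sqrt(6) = 0.40334931
uc = sqrt(0.29919957^2 + 0.51406663^2 + 0.5946768^2 + 0.40334931^2) = 0.93280011
U = k * uc = 2.58 * 0.93280011
U = 2.4066

2.4066
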